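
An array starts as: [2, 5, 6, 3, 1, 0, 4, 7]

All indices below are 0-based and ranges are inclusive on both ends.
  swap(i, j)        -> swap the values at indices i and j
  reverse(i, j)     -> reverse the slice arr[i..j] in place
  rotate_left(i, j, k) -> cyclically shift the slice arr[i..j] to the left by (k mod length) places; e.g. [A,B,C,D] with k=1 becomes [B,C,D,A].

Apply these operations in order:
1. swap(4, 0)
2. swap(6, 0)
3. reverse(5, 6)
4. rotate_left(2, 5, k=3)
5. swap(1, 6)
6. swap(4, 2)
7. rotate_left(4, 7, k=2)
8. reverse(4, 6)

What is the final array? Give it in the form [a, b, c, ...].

After 1 (swap(4, 0)): [1, 5, 6, 3, 2, 0, 4, 7]
After 2 (swap(6, 0)): [4, 5, 6, 3, 2, 0, 1, 7]
After 3 (reverse(5, 6)): [4, 5, 6, 3, 2, 1, 0, 7]
After 4 (rotate_left(2, 5, k=3)): [4, 5, 1, 6, 3, 2, 0, 7]
After 5 (swap(1, 6)): [4, 0, 1, 6, 3, 2, 5, 7]
After 6 (swap(4, 2)): [4, 0, 3, 6, 1, 2, 5, 7]
After 7 (rotate_left(4, 7, k=2)): [4, 0, 3, 6, 5, 7, 1, 2]
After 8 (reverse(4, 6)): [4, 0, 3, 6, 1, 7, 5, 2]

Answer: [4, 0, 3, 6, 1, 7, 5, 2]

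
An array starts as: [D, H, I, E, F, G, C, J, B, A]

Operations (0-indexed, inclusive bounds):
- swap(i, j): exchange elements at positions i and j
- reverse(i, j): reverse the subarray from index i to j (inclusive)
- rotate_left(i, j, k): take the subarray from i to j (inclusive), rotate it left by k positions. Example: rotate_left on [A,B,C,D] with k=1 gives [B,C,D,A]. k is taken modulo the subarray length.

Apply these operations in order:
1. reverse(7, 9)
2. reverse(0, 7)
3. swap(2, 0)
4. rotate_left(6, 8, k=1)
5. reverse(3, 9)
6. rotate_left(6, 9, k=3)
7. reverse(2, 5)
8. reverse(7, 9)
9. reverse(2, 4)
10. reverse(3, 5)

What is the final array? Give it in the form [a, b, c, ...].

After 1 (reverse(7, 9)): [D, H, I, E, F, G, C, A, B, J]
After 2 (reverse(0, 7)): [A, C, G, F, E, I, H, D, B, J]
After 3 (swap(2, 0)): [G, C, A, F, E, I, H, D, B, J]
After 4 (rotate_left(6, 8, k=1)): [G, C, A, F, E, I, D, B, H, J]
After 5 (reverse(3, 9)): [G, C, A, J, H, B, D, I, E, F]
After 6 (rotate_left(6, 9, k=3)): [G, C, A, J, H, B, F, D, I, E]
After 7 (reverse(2, 5)): [G, C, B, H, J, A, F, D, I, E]
After 8 (reverse(7, 9)): [G, C, B, H, J, A, F, E, I, D]
After 9 (reverse(2, 4)): [G, C, J, H, B, A, F, E, I, D]
After 10 (reverse(3, 5)): [G, C, J, A, B, H, F, E, I, D]

Answer: [G, C, J, A, B, H, F, E, I, D]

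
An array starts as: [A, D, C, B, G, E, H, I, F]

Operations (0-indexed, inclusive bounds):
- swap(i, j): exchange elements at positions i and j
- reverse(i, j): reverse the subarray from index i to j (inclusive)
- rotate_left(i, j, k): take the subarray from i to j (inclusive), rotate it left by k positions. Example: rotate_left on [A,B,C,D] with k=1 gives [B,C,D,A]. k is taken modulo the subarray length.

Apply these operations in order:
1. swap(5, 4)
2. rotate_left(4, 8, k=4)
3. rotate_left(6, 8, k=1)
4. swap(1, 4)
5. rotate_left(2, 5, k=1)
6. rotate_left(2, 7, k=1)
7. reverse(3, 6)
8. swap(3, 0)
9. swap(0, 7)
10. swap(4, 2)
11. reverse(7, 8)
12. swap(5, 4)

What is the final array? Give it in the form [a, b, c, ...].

Answer: [B, F, H, A, C, D, E, G, I]

Derivation:
After 1 (swap(5, 4)): [A, D, C, B, E, G, H, I, F]
After 2 (rotate_left(4, 8, k=4)): [A, D, C, B, F, E, G, H, I]
After 3 (rotate_left(6, 8, k=1)): [A, D, C, B, F, E, H, I, G]
After 4 (swap(1, 4)): [A, F, C, B, D, E, H, I, G]
After 5 (rotate_left(2, 5, k=1)): [A, F, B, D, E, C, H, I, G]
After 6 (rotate_left(2, 7, k=1)): [A, F, D, E, C, H, I, B, G]
After 7 (reverse(3, 6)): [A, F, D, I, H, C, E, B, G]
After 8 (swap(3, 0)): [I, F, D, A, H, C, E, B, G]
After 9 (swap(0, 7)): [B, F, D, A, H, C, E, I, G]
After 10 (swap(4, 2)): [B, F, H, A, D, C, E, I, G]
After 11 (reverse(7, 8)): [B, F, H, A, D, C, E, G, I]
After 12 (swap(5, 4)): [B, F, H, A, C, D, E, G, I]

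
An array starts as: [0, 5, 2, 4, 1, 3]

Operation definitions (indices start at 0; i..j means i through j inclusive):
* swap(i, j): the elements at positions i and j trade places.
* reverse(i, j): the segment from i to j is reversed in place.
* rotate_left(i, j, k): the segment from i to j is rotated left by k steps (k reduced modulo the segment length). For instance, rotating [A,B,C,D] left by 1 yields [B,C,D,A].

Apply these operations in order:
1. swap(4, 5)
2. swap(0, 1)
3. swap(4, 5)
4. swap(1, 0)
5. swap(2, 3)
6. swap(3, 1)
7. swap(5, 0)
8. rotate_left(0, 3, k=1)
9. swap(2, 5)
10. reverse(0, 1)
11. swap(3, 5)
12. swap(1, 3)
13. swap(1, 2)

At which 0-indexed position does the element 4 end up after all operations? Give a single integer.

After 1 (swap(4, 5)): [0, 5, 2, 4, 3, 1]
After 2 (swap(0, 1)): [5, 0, 2, 4, 3, 1]
After 3 (swap(4, 5)): [5, 0, 2, 4, 1, 3]
After 4 (swap(1, 0)): [0, 5, 2, 4, 1, 3]
After 5 (swap(2, 3)): [0, 5, 4, 2, 1, 3]
After 6 (swap(3, 1)): [0, 2, 4, 5, 1, 3]
After 7 (swap(5, 0)): [3, 2, 4, 5, 1, 0]
After 8 (rotate_left(0, 3, k=1)): [2, 4, 5, 3, 1, 0]
After 9 (swap(2, 5)): [2, 4, 0, 3, 1, 5]
After 10 (reverse(0, 1)): [4, 2, 0, 3, 1, 5]
After 11 (swap(3, 5)): [4, 2, 0, 5, 1, 3]
After 12 (swap(1, 3)): [4, 5, 0, 2, 1, 3]
After 13 (swap(1, 2)): [4, 0, 5, 2, 1, 3]

Answer: 0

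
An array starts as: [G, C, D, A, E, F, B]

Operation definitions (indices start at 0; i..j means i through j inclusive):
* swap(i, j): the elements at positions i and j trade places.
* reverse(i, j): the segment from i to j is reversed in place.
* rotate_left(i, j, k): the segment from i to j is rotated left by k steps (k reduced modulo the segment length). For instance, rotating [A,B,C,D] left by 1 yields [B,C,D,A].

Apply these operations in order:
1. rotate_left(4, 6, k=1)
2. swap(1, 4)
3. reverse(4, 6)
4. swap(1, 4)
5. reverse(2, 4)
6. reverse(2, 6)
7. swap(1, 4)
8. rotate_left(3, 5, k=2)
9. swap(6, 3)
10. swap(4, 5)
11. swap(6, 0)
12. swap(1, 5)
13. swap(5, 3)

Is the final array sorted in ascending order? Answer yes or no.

Answer: yes

Derivation:
After 1 (rotate_left(4, 6, k=1)): [G, C, D, A, F, B, E]
After 2 (swap(1, 4)): [G, F, D, A, C, B, E]
After 3 (reverse(4, 6)): [G, F, D, A, E, B, C]
After 4 (swap(1, 4)): [G, E, D, A, F, B, C]
After 5 (reverse(2, 4)): [G, E, F, A, D, B, C]
After 6 (reverse(2, 6)): [G, E, C, B, D, A, F]
After 7 (swap(1, 4)): [G, D, C, B, E, A, F]
After 8 (rotate_left(3, 5, k=2)): [G, D, C, A, B, E, F]
After 9 (swap(6, 3)): [G, D, C, F, B, E, A]
After 10 (swap(4, 5)): [G, D, C, F, E, B, A]
After 11 (swap(6, 0)): [A, D, C, F, E, B, G]
After 12 (swap(1, 5)): [A, B, C, F, E, D, G]
After 13 (swap(5, 3)): [A, B, C, D, E, F, G]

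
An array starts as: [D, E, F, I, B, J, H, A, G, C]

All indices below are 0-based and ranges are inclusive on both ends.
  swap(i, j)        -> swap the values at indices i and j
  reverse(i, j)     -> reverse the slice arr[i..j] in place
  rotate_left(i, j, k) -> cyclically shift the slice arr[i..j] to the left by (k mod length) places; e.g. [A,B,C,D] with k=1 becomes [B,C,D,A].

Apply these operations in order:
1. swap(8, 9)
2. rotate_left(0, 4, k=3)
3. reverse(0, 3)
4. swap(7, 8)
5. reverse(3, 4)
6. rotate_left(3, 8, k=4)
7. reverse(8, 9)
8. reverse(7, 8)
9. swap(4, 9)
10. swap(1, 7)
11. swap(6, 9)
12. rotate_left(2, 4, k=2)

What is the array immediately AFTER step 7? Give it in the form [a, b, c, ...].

Answer: [E, D, B, C, A, F, I, J, G, H]

Derivation:
After 1 (swap(8, 9)): [D, E, F, I, B, J, H, A, C, G]
After 2 (rotate_left(0, 4, k=3)): [I, B, D, E, F, J, H, A, C, G]
After 3 (reverse(0, 3)): [E, D, B, I, F, J, H, A, C, G]
After 4 (swap(7, 8)): [E, D, B, I, F, J, H, C, A, G]
After 5 (reverse(3, 4)): [E, D, B, F, I, J, H, C, A, G]
After 6 (rotate_left(3, 8, k=4)): [E, D, B, C, A, F, I, J, H, G]
After 7 (reverse(8, 9)): [E, D, B, C, A, F, I, J, G, H]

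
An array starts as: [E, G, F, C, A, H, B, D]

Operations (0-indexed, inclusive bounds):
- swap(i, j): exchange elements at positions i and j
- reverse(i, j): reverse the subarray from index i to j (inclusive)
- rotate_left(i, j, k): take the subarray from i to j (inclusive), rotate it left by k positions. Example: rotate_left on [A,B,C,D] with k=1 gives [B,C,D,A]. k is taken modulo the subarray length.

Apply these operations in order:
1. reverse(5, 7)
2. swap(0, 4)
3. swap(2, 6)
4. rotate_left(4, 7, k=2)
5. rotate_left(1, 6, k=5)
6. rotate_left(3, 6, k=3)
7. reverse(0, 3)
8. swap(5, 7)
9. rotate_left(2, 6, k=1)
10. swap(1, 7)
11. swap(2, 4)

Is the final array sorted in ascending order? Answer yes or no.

Answer: no

Derivation:
After 1 (reverse(5, 7)): [E, G, F, C, A, D, B, H]
After 2 (swap(0, 4)): [A, G, F, C, E, D, B, H]
After 3 (swap(2, 6)): [A, G, B, C, E, D, F, H]
After 4 (rotate_left(4, 7, k=2)): [A, G, B, C, F, H, E, D]
After 5 (rotate_left(1, 6, k=5)): [A, E, G, B, C, F, H, D]
After 6 (rotate_left(3, 6, k=3)): [A, E, G, H, B, C, F, D]
After 7 (reverse(0, 3)): [H, G, E, A, B, C, F, D]
After 8 (swap(5, 7)): [H, G, E, A, B, D, F, C]
After 9 (rotate_left(2, 6, k=1)): [H, G, A, B, D, F, E, C]
After 10 (swap(1, 7)): [H, C, A, B, D, F, E, G]
After 11 (swap(2, 4)): [H, C, D, B, A, F, E, G]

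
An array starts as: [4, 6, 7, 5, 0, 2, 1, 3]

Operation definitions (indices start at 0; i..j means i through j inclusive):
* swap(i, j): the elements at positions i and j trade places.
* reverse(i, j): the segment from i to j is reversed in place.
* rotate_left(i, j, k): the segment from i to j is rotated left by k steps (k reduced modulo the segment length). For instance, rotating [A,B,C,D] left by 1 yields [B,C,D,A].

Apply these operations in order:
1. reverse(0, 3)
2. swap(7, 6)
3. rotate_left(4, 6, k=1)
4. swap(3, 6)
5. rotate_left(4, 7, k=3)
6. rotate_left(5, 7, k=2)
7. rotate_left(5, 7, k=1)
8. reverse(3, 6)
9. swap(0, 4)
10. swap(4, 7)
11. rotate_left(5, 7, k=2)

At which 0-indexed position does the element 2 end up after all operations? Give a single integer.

Answer: 0

Derivation:
After 1 (reverse(0, 3)): [5, 7, 6, 4, 0, 2, 1, 3]
After 2 (swap(7, 6)): [5, 7, 6, 4, 0, 2, 3, 1]
After 3 (rotate_left(4, 6, k=1)): [5, 7, 6, 4, 2, 3, 0, 1]
After 4 (swap(3, 6)): [5, 7, 6, 0, 2, 3, 4, 1]
After 5 (rotate_left(4, 7, k=3)): [5, 7, 6, 0, 1, 2, 3, 4]
After 6 (rotate_left(5, 7, k=2)): [5, 7, 6, 0, 1, 4, 2, 3]
After 7 (rotate_left(5, 7, k=1)): [5, 7, 6, 0, 1, 2, 3, 4]
After 8 (reverse(3, 6)): [5, 7, 6, 3, 2, 1, 0, 4]
After 9 (swap(0, 4)): [2, 7, 6, 3, 5, 1, 0, 4]
After 10 (swap(4, 7)): [2, 7, 6, 3, 4, 1, 0, 5]
After 11 (rotate_left(5, 7, k=2)): [2, 7, 6, 3, 4, 5, 1, 0]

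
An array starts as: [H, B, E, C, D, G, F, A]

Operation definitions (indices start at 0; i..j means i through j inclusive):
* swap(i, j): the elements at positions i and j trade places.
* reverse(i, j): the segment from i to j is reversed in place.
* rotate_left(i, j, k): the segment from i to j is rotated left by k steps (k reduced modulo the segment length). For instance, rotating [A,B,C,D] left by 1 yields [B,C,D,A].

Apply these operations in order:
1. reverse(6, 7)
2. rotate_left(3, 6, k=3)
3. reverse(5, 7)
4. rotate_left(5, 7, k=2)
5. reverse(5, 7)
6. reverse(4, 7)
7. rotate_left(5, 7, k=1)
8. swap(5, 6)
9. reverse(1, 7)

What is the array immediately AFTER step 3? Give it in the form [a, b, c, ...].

After 1 (reverse(6, 7)): [H, B, E, C, D, G, A, F]
After 2 (rotate_left(3, 6, k=3)): [H, B, E, A, C, D, G, F]
After 3 (reverse(5, 7)): [H, B, E, A, C, F, G, D]

Answer: [H, B, E, A, C, F, G, D]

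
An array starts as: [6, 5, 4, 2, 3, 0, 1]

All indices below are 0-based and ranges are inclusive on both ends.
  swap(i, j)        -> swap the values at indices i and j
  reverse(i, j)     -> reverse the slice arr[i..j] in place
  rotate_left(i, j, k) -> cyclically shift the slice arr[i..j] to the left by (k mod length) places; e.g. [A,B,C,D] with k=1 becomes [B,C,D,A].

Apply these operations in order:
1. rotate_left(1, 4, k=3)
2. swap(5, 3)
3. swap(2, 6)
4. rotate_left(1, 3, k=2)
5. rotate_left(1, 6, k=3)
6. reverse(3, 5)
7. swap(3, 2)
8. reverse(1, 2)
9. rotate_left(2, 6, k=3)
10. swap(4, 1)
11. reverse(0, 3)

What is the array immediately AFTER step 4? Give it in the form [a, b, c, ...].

Answer: [6, 0, 3, 1, 2, 4, 5]

Derivation:
After 1 (rotate_left(1, 4, k=3)): [6, 3, 5, 4, 2, 0, 1]
After 2 (swap(5, 3)): [6, 3, 5, 0, 2, 4, 1]
After 3 (swap(2, 6)): [6, 3, 1, 0, 2, 4, 5]
After 4 (rotate_left(1, 3, k=2)): [6, 0, 3, 1, 2, 4, 5]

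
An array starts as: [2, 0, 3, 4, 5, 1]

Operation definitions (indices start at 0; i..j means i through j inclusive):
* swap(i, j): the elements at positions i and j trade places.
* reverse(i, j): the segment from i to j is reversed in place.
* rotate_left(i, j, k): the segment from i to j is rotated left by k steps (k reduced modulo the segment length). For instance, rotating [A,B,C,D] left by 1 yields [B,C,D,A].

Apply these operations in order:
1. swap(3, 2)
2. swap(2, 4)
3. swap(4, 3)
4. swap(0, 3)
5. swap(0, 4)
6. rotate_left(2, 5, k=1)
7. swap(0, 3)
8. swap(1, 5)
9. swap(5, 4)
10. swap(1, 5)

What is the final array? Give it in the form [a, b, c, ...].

Answer: [4, 1, 2, 3, 0, 5]

Derivation:
After 1 (swap(3, 2)): [2, 0, 4, 3, 5, 1]
After 2 (swap(2, 4)): [2, 0, 5, 3, 4, 1]
After 3 (swap(4, 3)): [2, 0, 5, 4, 3, 1]
After 4 (swap(0, 3)): [4, 0, 5, 2, 3, 1]
After 5 (swap(0, 4)): [3, 0, 5, 2, 4, 1]
After 6 (rotate_left(2, 5, k=1)): [3, 0, 2, 4, 1, 5]
After 7 (swap(0, 3)): [4, 0, 2, 3, 1, 5]
After 8 (swap(1, 5)): [4, 5, 2, 3, 1, 0]
After 9 (swap(5, 4)): [4, 5, 2, 3, 0, 1]
After 10 (swap(1, 5)): [4, 1, 2, 3, 0, 5]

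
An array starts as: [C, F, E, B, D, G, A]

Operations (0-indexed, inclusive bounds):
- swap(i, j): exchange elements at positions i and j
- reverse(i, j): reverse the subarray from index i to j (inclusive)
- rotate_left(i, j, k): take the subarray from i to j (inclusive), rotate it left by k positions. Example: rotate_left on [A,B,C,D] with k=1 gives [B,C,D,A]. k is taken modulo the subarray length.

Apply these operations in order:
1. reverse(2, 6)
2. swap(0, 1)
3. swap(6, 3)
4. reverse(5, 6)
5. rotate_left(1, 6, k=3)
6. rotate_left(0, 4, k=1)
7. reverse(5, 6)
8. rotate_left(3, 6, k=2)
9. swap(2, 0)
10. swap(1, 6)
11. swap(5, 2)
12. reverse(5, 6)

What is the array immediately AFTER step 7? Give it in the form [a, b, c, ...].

After 1 (reverse(2, 6)): [C, F, A, G, D, B, E]
After 2 (swap(0, 1)): [F, C, A, G, D, B, E]
After 3 (swap(6, 3)): [F, C, A, E, D, B, G]
After 4 (reverse(5, 6)): [F, C, A, E, D, G, B]
After 5 (rotate_left(1, 6, k=3)): [F, D, G, B, C, A, E]
After 6 (rotate_left(0, 4, k=1)): [D, G, B, C, F, A, E]
After 7 (reverse(5, 6)): [D, G, B, C, F, E, A]

Answer: [D, G, B, C, F, E, A]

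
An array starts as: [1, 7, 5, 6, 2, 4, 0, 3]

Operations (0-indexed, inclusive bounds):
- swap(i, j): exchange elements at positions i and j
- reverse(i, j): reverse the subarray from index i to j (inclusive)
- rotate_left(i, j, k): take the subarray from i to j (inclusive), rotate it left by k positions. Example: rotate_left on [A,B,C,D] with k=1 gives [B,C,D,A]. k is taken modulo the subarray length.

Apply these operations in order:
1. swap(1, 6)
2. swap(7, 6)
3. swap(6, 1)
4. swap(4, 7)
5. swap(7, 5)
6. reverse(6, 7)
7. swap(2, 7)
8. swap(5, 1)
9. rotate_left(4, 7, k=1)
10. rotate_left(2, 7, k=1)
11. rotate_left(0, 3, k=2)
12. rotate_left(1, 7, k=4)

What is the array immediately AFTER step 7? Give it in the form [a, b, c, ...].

After 1 (swap(1, 6)): [1, 0, 5, 6, 2, 4, 7, 3]
After 2 (swap(7, 6)): [1, 0, 5, 6, 2, 4, 3, 7]
After 3 (swap(6, 1)): [1, 3, 5, 6, 2, 4, 0, 7]
After 4 (swap(4, 7)): [1, 3, 5, 6, 7, 4, 0, 2]
After 5 (swap(7, 5)): [1, 3, 5, 6, 7, 2, 0, 4]
After 6 (reverse(6, 7)): [1, 3, 5, 6, 7, 2, 4, 0]
After 7 (swap(2, 7)): [1, 3, 0, 6, 7, 2, 4, 5]

Answer: [1, 3, 0, 6, 7, 2, 4, 5]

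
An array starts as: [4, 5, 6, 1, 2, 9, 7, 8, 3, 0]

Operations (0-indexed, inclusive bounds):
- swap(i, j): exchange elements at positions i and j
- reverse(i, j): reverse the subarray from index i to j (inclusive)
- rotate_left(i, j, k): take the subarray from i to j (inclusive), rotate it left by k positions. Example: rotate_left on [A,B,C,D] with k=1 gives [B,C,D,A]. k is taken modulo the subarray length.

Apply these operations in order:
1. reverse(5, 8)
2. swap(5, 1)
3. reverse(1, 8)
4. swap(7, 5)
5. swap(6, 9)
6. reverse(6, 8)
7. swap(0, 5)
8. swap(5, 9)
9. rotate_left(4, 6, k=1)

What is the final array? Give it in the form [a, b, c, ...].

Answer: [6, 9, 7, 8, 1, 3, 5, 2, 0, 4]

Derivation:
After 1 (reverse(5, 8)): [4, 5, 6, 1, 2, 3, 8, 7, 9, 0]
After 2 (swap(5, 1)): [4, 3, 6, 1, 2, 5, 8, 7, 9, 0]
After 3 (reverse(1, 8)): [4, 9, 7, 8, 5, 2, 1, 6, 3, 0]
After 4 (swap(7, 5)): [4, 9, 7, 8, 5, 6, 1, 2, 3, 0]
After 5 (swap(6, 9)): [4, 9, 7, 8, 5, 6, 0, 2, 3, 1]
After 6 (reverse(6, 8)): [4, 9, 7, 8, 5, 6, 3, 2, 0, 1]
After 7 (swap(0, 5)): [6, 9, 7, 8, 5, 4, 3, 2, 0, 1]
After 8 (swap(5, 9)): [6, 9, 7, 8, 5, 1, 3, 2, 0, 4]
After 9 (rotate_left(4, 6, k=1)): [6, 9, 7, 8, 1, 3, 5, 2, 0, 4]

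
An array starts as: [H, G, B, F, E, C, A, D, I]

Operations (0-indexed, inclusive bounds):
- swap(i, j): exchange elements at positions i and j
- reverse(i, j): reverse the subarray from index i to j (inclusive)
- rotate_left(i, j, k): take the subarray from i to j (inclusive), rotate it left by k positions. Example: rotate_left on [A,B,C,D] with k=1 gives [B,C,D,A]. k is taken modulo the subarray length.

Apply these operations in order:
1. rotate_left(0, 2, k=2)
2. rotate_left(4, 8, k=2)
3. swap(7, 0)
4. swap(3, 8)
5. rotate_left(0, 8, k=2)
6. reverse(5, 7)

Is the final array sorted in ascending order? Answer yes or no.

Answer: no

Derivation:
After 1 (rotate_left(0, 2, k=2)): [B, H, G, F, E, C, A, D, I]
After 2 (rotate_left(4, 8, k=2)): [B, H, G, F, A, D, I, E, C]
After 3 (swap(7, 0)): [E, H, G, F, A, D, I, B, C]
After 4 (swap(3, 8)): [E, H, G, C, A, D, I, B, F]
After 5 (rotate_left(0, 8, k=2)): [G, C, A, D, I, B, F, E, H]
After 6 (reverse(5, 7)): [G, C, A, D, I, E, F, B, H]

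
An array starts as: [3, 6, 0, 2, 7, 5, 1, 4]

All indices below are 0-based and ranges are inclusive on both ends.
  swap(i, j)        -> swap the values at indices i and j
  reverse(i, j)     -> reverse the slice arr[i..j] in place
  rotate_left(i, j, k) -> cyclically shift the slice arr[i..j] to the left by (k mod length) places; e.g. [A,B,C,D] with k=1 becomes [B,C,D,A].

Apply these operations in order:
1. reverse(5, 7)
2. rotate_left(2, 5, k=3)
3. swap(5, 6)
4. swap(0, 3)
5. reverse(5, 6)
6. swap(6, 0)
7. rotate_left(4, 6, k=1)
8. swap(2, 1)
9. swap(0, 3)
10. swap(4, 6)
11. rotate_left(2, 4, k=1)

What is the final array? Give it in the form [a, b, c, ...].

Answer: [3, 4, 1, 2, 6, 0, 7, 5]

Derivation:
After 1 (reverse(5, 7)): [3, 6, 0, 2, 7, 4, 1, 5]
After 2 (rotate_left(2, 5, k=3)): [3, 6, 4, 0, 2, 7, 1, 5]
After 3 (swap(5, 6)): [3, 6, 4, 0, 2, 1, 7, 5]
After 4 (swap(0, 3)): [0, 6, 4, 3, 2, 1, 7, 5]
After 5 (reverse(5, 6)): [0, 6, 4, 3, 2, 7, 1, 5]
After 6 (swap(6, 0)): [1, 6, 4, 3, 2, 7, 0, 5]
After 7 (rotate_left(4, 6, k=1)): [1, 6, 4, 3, 7, 0, 2, 5]
After 8 (swap(2, 1)): [1, 4, 6, 3, 7, 0, 2, 5]
After 9 (swap(0, 3)): [3, 4, 6, 1, 7, 0, 2, 5]
After 10 (swap(4, 6)): [3, 4, 6, 1, 2, 0, 7, 5]
After 11 (rotate_left(2, 4, k=1)): [3, 4, 1, 2, 6, 0, 7, 5]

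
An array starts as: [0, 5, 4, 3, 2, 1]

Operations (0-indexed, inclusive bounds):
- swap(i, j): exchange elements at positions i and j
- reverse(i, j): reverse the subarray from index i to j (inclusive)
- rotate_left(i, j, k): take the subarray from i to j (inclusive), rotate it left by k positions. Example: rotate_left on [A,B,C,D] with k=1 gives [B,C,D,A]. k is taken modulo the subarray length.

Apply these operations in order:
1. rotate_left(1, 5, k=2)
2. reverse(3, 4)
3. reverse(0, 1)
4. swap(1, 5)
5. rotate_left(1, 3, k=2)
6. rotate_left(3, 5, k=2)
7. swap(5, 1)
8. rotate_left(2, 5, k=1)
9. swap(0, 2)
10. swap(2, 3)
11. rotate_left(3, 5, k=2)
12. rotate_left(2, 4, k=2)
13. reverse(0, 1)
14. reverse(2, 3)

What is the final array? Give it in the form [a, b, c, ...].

Answer: [1, 0, 2, 3, 4, 5]

Derivation:
After 1 (rotate_left(1, 5, k=2)): [0, 3, 2, 1, 5, 4]
After 2 (reverse(3, 4)): [0, 3, 2, 5, 1, 4]
After 3 (reverse(0, 1)): [3, 0, 2, 5, 1, 4]
After 4 (swap(1, 5)): [3, 4, 2, 5, 1, 0]
After 5 (rotate_left(1, 3, k=2)): [3, 5, 4, 2, 1, 0]
After 6 (rotate_left(3, 5, k=2)): [3, 5, 4, 0, 2, 1]
After 7 (swap(5, 1)): [3, 1, 4, 0, 2, 5]
After 8 (rotate_left(2, 5, k=1)): [3, 1, 0, 2, 5, 4]
After 9 (swap(0, 2)): [0, 1, 3, 2, 5, 4]
After 10 (swap(2, 3)): [0, 1, 2, 3, 5, 4]
After 11 (rotate_left(3, 5, k=2)): [0, 1, 2, 4, 3, 5]
After 12 (rotate_left(2, 4, k=2)): [0, 1, 3, 2, 4, 5]
After 13 (reverse(0, 1)): [1, 0, 3, 2, 4, 5]
After 14 (reverse(2, 3)): [1, 0, 2, 3, 4, 5]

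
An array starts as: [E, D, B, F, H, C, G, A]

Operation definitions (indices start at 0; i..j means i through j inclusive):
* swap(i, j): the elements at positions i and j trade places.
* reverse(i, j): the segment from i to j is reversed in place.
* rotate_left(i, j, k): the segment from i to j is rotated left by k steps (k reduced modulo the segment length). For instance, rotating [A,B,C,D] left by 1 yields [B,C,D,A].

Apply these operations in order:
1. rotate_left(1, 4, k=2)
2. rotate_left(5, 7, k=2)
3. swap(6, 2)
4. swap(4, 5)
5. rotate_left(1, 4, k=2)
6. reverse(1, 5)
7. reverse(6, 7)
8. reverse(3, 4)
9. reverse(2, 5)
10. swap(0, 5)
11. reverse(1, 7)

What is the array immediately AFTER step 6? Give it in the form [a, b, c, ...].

Answer: [E, B, C, F, A, D, H, G]

Derivation:
After 1 (rotate_left(1, 4, k=2)): [E, F, H, D, B, C, G, A]
After 2 (rotate_left(5, 7, k=2)): [E, F, H, D, B, A, C, G]
After 3 (swap(6, 2)): [E, F, C, D, B, A, H, G]
After 4 (swap(4, 5)): [E, F, C, D, A, B, H, G]
After 5 (rotate_left(1, 4, k=2)): [E, D, A, F, C, B, H, G]
After 6 (reverse(1, 5)): [E, B, C, F, A, D, H, G]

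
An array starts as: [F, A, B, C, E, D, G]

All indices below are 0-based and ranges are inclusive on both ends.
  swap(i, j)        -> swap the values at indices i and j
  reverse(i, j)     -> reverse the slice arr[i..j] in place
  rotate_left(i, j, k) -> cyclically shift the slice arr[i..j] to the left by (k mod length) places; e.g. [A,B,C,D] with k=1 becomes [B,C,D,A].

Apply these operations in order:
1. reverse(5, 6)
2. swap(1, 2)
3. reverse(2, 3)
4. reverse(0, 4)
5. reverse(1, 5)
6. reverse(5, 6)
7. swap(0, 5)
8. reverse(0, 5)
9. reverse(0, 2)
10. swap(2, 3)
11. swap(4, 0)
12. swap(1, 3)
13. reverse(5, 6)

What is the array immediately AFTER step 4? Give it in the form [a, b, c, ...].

Answer: [E, A, C, B, F, G, D]

Derivation:
After 1 (reverse(5, 6)): [F, A, B, C, E, G, D]
After 2 (swap(1, 2)): [F, B, A, C, E, G, D]
After 3 (reverse(2, 3)): [F, B, C, A, E, G, D]
After 4 (reverse(0, 4)): [E, A, C, B, F, G, D]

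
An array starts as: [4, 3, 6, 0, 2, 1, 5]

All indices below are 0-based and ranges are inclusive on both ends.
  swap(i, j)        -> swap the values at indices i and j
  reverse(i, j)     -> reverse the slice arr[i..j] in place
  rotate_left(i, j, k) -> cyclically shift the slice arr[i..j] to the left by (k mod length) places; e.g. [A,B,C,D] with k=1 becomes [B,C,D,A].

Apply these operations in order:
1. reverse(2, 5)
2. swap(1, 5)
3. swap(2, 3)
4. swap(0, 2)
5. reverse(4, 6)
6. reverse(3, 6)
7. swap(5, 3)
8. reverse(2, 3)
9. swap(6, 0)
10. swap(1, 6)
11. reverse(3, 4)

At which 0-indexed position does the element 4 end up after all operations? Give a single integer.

Answer: 4

Derivation:
After 1 (reverse(2, 5)): [4, 3, 1, 2, 0, 6, 5]
After 2 (swap(1, 5)): [4, 6, 1, 2, 0, 3, 5]
After 3 (swap(2, 3)): [4, 6, 2, 1, 0, 3, 5]
After 4 (swap(0, 2)): [2, 6, 4, 1, 0, 3, 5]
After 5 (reverse(4, 6)): [2, 6, 4, 1, 5, 3, 0]
After 6 (reverse(3, 6)): [2, 6, 4, 0, 3, 5, 1]
After 7 (swap(5, 3)): [2, 6, 4, 5, 3, 0, 1]
After 8 (reverse(2, 3)): [2, 6, 5, 4, 3, 0, 1]
After 9 (swap(6, 0)): [1, 6, 5, 4, 3, 0, 2]
After 10 (swap(1, 6)): [1, 2, 5, 4, 3, 0, 6]
After 11 (reverse(3, 4)): [1, 2, 5, 3, 4, 0, 6]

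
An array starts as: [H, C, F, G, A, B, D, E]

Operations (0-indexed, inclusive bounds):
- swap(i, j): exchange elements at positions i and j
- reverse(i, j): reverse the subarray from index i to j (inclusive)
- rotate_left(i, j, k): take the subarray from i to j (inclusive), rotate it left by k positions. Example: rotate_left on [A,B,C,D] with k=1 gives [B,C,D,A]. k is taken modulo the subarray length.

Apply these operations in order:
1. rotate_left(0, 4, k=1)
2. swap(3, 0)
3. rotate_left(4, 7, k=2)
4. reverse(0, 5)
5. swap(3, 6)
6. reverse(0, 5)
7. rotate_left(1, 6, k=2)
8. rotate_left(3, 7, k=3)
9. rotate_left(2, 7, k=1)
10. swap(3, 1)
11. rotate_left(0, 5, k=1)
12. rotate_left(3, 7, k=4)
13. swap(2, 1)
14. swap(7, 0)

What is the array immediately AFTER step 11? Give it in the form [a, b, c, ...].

Answer: [B, H, C, E, G, A, F, D]

Derivation:
After 1 (rotate_left(0, 4, k=1)): [C, F, G, A, H, B, D, E]
After 2 (swap(3, 0)): [A, F, G, C, H, B, D, E]
After 3 (rotate_left(4, 7, k=2)): [A, F, G, C, D, E, H, B]
After 4 (reverse(0, 5)): [E, D, C, G, F, A, H, B]
After 5 (swap(3, 6)): [E, D, C, H, F, A, G, B]
After 6 (reverse(0, 5)): [A, F, H, C, D, E, G, B]
After 7 (rotate_left(1, 6, k=2)): [A, C, D, E, G, F, H, B]
After 8 (rotate_left(3, 7, k=3)): [A, C, D, H, B, E, G, F]
After 9 (rotate_left(2, 7, k=1)): [A, C, H, B, E, G, F, D]
After 10 (swap(3, 1)): [A, B, H, C, E, G, F, D]
After 11 (rotate_left(0, 5, k=1)): [B, H, C, E, G, A, F, D]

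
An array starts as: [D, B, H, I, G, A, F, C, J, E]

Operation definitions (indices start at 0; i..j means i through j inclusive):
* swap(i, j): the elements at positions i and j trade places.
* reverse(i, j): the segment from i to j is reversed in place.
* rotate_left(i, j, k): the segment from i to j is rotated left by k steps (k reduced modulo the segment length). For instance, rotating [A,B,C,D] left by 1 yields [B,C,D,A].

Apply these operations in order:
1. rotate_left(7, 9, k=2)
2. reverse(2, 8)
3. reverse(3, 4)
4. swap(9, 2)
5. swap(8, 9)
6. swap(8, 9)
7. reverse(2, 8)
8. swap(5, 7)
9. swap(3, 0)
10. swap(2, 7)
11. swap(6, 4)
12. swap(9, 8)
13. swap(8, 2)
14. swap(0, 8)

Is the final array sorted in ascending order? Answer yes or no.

Answer: yes

Derivation:
After 1 (rotate_left(7, 9, k=2)): [D, B, H, I, G, A, F, E, C, J]
After 2 (reverse(2, 8)): [D, B, C, E, F, A, G, I, H, J]
After 3 (reverse(3, 4)): [D, B, C, F, E, A, G, I, H, J]
After 4 (swap(9, 2)): [D, B, J, F, E, A, G, I, H, C]
After 5 (swap(8, 9)): [D, B, J, F, E, A, G, I, C, H]
After 6 (swap(8, 9)): [D, B, J, F, E, A, G, I, H, C]
After 7 (reverse(2, 8)): [D, B, H, I, G, A, E, F, J, C]
After 8 (swap(5, 7)): [D, B, H, I, G, F, E, A, J, C]
After 9 (swap(3, 0)): [I, B, H, D, G, F, E, A, J, C]
After 10 (swap(2, 7)): [I, B, A, D, G, F, E, H, J, C]
After 11 (swap(6, 4)): [I, B, A, D, E, F, G, H, J, C]
After 12 (swap(9, 8)): [I, B, A, D, E, F, G, H, C, J]
After 13 (swap(8, 2)): [I, B, C, D, E, F, G, H, A, J]
After 14 (swap(0, 8)): [A, B, C, D, E, F, G, H, I, J]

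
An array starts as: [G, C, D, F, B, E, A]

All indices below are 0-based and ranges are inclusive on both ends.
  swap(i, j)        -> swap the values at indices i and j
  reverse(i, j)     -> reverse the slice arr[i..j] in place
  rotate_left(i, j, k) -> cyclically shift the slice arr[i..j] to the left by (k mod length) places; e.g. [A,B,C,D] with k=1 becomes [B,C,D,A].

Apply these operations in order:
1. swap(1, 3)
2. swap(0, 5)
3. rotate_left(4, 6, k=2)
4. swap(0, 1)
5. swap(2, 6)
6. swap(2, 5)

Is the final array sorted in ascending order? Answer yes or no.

Answer: no

Derivation:
After 1 (swap(1, 3)): [G, F, D, C, B, E, A]
After 2 (swap(0, 5)): [E, F, D, C, B, G, A]
After 3 (rotate_left(4, 6, k=2)): [E, F, D, C, A, B, G]
After 4 (swap(0, 1)): [F, E, D, C, A, B, G]
After 5 (swap(2, 6)): [F, E, G, C, A, B, D]
After 6 (swap(2, 5)): [F, E, B, C, A, G, D]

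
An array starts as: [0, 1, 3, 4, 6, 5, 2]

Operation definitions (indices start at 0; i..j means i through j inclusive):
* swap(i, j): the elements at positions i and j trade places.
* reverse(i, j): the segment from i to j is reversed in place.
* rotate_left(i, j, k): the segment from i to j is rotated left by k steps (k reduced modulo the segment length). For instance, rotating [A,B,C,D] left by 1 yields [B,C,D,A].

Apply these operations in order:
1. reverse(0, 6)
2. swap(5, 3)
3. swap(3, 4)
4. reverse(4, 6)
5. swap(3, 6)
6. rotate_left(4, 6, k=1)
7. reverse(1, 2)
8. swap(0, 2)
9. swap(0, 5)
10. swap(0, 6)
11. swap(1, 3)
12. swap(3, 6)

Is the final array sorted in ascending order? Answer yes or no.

Answer: yes

Derivation:
After 1 (reverse(0, 6)): [2, 5, 6, 4, 3, 1, 0]
After 2 (swap(5, 3)): [2, 5, 6, 1, 3, 4, 0]
After 3 (swap(3, 4)): [2, 5, 6, 3, 1, 4, 0]
After 4 (reverse(4, 6)): [2, 5, 6, 3, 0, 4, 1]
After 5 (swap(3, 6)): [2, 5, 6, 1, 0, 4, 3]
After 6 (rotate_left(4, 6, k=1)): [2, 5, 6, 1, 4, 3, 0]
After 7 (reverse(1, 2)): [2, 6, 5, 1, 4, 3, 0]
After 8 (swap(0, 2)): [5, 6, 2, 1, 4, 3, 0]
After 9 (swap(0, 5)): [3, 6, 2, 1, 4, 5, 0]
After 10 (swap(0, 6)): [0, 6, 2, 1, 4, 5, 3]
After 11 (swap(1, 3)): [0, 1, 2, 6, 4, 5, 3]
After 12 (swap(3, 6)): [0, 1, 2, 3, 4, 5, 6]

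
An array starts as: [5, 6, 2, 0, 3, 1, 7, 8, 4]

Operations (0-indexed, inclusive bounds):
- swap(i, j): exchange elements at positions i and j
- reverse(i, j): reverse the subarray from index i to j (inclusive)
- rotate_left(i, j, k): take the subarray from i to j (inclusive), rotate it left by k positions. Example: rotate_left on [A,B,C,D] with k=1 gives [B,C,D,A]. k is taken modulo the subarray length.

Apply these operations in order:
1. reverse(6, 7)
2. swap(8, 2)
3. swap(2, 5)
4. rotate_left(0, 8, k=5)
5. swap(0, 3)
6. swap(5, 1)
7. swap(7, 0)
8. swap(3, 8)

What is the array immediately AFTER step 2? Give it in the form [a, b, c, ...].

Answer: [5, 6, 4, 0, 3, 1, 8, 7, 2]

Derivation:
After 1 (reverse(6, 7)): [5, 6, 2, 0, 3, 1, 8, 7, 4]
After 2 (swap(8, 2)): [5, 6, 4, 0, 3, 1, 8, 7, 2]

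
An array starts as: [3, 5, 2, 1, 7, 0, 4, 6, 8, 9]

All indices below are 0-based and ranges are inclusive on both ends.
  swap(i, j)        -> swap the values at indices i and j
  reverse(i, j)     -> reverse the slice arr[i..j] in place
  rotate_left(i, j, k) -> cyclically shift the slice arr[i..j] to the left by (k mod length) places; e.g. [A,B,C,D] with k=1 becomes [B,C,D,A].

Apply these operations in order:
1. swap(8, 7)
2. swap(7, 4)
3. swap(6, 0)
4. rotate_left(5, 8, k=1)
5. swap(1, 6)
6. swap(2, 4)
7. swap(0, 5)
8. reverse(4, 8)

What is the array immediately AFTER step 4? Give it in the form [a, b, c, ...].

After 1 (swap(8, 7)): [3, 5, 2, 1, 7, 0, 4, 8, 6, 9]
After 2 (swap(7, 4)): [3, 5, 2, 1, 8, 0, 4, 7, 6, 9]
After 3 (swap(6, 0)): [4, 5, 2, 1, 8, 0, 3, 7, 6, 9]
After 4 (rotate_left(5, 8, k=1)): [4, 5, 2, 1, 8, 3, 7, 6, 0, 9]

Answer: [4, 5, 2, 1, 8, 3, 7, 6, 0, 9]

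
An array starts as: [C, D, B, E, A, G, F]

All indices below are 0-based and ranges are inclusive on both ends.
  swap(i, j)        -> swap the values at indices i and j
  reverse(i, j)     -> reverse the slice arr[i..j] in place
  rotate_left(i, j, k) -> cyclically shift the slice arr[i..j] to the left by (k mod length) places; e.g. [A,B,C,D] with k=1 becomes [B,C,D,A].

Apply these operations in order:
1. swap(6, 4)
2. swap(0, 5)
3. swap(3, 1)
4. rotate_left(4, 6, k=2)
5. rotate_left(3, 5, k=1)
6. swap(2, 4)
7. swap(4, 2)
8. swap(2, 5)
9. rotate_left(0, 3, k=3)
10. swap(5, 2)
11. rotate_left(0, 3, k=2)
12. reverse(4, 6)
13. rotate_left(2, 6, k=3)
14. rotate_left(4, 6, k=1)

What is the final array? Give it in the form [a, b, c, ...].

Answer: [B, D, E, F, G, C, A]

Derivation:
After 1 (swap(6, 4)): [C, D, B, E, F, G, A]
After 2 (swap(0, 5)): [G, D, B, E, F, C, A]
After 3 (swap(3, 1)): [G, E, B, D, F, C, A]
After 4 (rotate_left(4, 6, k=2)): [G, E, B, D, A, F, C]
After 5 (rotate_left(3, 5, k=1)): [G, E, B, A, F, D, C]
After 6 (swap(2, 4)): [G, E, F, A, B, D, C]
After 7 (swap(4, 2)): [G, E, B, A, F, D, C]
After 8 (swap(2, 5)): [G, E, D, A, F, B, C]
After 9 (rotate_left(0, 3, k=3)): [A, G, E, D, F, B, C]
After 10 (swap(5, 2)): [A, G, B, D, F, E, C]
After 11 (rotate_left(0, 3, k=2)): [B, D, A, G, F, E, C]
After 12 (reverse(4, 6)): [B, D, A, G, C, E, F]
After 13 (rotate_left(2, 6, k=3)): [B, D, E, F, A, G, C]
After 14 (rotate_left(4, 6, k=1)): [B, D, E, F, G, C, A]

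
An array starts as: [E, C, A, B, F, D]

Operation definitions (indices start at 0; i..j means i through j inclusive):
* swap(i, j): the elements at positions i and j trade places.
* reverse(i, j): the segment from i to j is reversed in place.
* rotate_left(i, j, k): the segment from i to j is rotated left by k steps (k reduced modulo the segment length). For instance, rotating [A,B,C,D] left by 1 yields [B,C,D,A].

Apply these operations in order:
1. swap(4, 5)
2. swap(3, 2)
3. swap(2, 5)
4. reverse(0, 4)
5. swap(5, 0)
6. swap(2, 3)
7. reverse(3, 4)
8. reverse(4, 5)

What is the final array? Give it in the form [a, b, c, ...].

After 1 (swap(4, 5)): [E, C, A, B, D, F]
After 2 (swap(3, 2)): [E, C, B, A, D, F]
After 3 (swap(2, 5)): [E, C, F, A, D, B]
After 4 (reverse(0, 4)): [D, A, F, C, E, B]
After 5 (swap(5, 0)): [B, A, F, C, E, D]
After 6 (swap(2, 3)): [B, A, C, F, E, D]
After 7 (reverse(3, 4)): [B, A, C, E, F, D]
After 8 (reverse(4, 5)): [B, A, C, E, D, F]

Answer: [B, A, C, E, D, F]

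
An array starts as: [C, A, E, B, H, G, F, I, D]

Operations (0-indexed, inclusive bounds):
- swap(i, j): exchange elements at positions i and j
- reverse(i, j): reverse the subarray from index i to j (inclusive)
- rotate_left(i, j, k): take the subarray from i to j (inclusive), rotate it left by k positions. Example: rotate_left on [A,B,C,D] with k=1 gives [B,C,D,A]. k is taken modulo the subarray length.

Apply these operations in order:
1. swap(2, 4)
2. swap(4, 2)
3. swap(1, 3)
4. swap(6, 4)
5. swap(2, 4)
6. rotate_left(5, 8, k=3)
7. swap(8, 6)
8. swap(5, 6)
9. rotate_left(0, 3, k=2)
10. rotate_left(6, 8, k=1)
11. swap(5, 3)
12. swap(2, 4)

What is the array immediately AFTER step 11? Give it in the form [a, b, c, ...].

Answer: [F, A, C, I, E, B, H, G, D]

Derivation:
After 1 (swap(2, 4)): [C, A, H, B, E, G, F, I, D]
After 2 (swap(4, 2)): [C, A, E, B, H, G, F, I, D]
After 3 (swap(1, 3)): [C, B, E, A, H, G, F, I, D]
After 4 (swap(6, 4)): [C, B, E, A, F, G, H, I, D]
After 5 (swap(2, 4)): [C, B, F, A, E, G, H, I, D]
After 6 (rotate_left(5, 8, k=3)): [C, B, F, A, E, D, G, H, I]
After 7 (swap(8, 6)): [C, B, F, A, E, D, I, H, G]
After 8 (swap(5, 6)): [C, B, F, A, E, I, D, H, G]
After 9 (rotate_left(0, 3, k=2)): [F, A, C, B, E, I, D, H, G]
After 10 (rotate_left(6, 8, k=1)): [F, A, C, B, E, I, H, G, D]
After 11 (swap(5, 3)): [F, A, C, I, E, B, H, G, D]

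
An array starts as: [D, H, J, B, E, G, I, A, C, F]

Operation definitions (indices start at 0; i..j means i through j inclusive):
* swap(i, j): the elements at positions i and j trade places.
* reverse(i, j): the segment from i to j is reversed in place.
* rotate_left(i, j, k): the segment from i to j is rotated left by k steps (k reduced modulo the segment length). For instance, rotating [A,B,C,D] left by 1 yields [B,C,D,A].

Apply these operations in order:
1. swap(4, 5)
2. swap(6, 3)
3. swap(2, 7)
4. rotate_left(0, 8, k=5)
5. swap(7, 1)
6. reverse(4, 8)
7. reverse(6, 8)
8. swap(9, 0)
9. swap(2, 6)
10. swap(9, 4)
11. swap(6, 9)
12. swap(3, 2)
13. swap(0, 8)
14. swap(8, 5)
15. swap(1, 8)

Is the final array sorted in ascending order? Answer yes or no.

After 1 (swap(4, 5)): [D, H, J, B, G, E, I, A, C, F]
After 2 (swap(6, 3)): [D, H, J, I, G, E, B, A, C, F]
After 3 (swap(2, 7)): [D, H, A, I, G, E, B, J, C, F]
After 4 (rotate_left(0, 8, k=5)): [E, B, J, C, D, H, A, I, G, F]
After 5 (swap(7, 1)): [E, I, J, C, D, H, A, B, G, F]
After 6 (reverse(4, 8)): [E, I, J, C, G, B, A, H, D, F]
After 7 (reverse(6, 8)): [E, I, J, C, G, B, D, H, A, F]
After 8 (swap(9, 0)): [F, I, J, C, G, B, D, H, A, E]
After 9 (swap(2, 6)): [F, I, D, C, G, B, J, H, A, E]
After 10 (swap(9, 4)): [F, I, D, C, E, B, J, H, A, G]
After 11 (swap(6, 9)): [F, I, D, C, E, B, G, H, A, J]
After 12 (swap(3, 2)): [F, I, C, D, E, B, G, H, A, J]
After 13 (swap(0, 8)): [A, I, C, D, E, B, G, H, F, J]
After 14 (swap(8, 5)): [A, I, C, D, E, F, G, H, B, J]
After 15 (swap(1, 8)): [A, B, C, D, E, F, G, H, I, J]

Answer: yes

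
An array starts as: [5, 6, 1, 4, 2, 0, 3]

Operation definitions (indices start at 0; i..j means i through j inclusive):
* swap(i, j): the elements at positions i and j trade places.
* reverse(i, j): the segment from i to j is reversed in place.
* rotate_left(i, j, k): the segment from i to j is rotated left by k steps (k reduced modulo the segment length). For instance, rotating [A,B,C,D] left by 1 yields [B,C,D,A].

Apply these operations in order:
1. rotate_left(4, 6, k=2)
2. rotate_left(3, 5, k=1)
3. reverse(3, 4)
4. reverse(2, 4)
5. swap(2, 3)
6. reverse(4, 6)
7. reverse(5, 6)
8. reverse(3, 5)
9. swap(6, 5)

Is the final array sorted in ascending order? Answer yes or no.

After 1 (rotate_left(4, 6, k=2)): [5, 6, 1, 4, 3, 2, 0]
After 2 (rotate_left(3, 5, k=1)): [5, 6, 1, 3, 2, 4, 0]
After 3 (reverse(3, 4)): [5, 6, 1, 2, 3, 4, 0]
After 4 (reverse(2, 4)): [5, 6, 3, 2, 1, 4, 0]
After 5 (swap(2, 3)): [5, 6, 2, 3, 1, 4, 0]
After 6 (reverse(4, 6)): [5, 6, 2, 3, 0, 4, 1]
After 7 (reverse(5, 6)): [5, 6, 2, 3, 0, 1, 4]
After 8 (reverse(3, 5)): [5, 6, 2, 1, 0, 3, 4]
After 9 (swap(6, 5)): [5, 6, 2, 1, 0, 4, 3]

Answer: no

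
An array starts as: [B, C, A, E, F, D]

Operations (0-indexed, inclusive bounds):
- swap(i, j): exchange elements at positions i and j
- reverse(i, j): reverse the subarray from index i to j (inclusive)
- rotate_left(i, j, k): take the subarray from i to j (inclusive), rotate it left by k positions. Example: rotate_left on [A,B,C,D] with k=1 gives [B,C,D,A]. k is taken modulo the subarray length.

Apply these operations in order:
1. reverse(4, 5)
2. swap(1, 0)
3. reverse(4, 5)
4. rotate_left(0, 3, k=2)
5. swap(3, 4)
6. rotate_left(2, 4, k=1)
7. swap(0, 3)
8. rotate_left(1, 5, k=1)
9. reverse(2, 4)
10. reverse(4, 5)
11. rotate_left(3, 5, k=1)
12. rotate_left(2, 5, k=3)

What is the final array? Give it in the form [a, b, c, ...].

Answer: [B, F, C, D, E, A]

Derivation:
After 1 (reverse(4, 5)): [B, C, A, E, D, F]
After 2 (swap(1, 0)): [C, B, A, E, D, F]
After 3 (reverse(4, 5)): [C, B, A, E, F, D]
After 4 (rotate_left(0, 3, k=2)): [A, E, C, B, F, D]
After 5 (swap(3, 4)): [A, E, C, F, B, D]
After 6 (rotate_left(2, 4, k=1)): [A, E, F, B, C, D]
After 7 (swap(0, 3)): [B, E, F, A, C, D]
After 8 (rotate_left(1, 5, k=1)): [B, F, A, C, D, E]
After 9 (reverse(2, 4)): [B, F, D, C, A, E]
After 10 (reverse(4, 5)): [B, F, D, C, E, A]
After 11 (rotate_left(3, 5, k=1)): [B, F, D, E, A, C]
After 12 (rotate_left(2, 5, k=3)): [B, F, C, D, E, A]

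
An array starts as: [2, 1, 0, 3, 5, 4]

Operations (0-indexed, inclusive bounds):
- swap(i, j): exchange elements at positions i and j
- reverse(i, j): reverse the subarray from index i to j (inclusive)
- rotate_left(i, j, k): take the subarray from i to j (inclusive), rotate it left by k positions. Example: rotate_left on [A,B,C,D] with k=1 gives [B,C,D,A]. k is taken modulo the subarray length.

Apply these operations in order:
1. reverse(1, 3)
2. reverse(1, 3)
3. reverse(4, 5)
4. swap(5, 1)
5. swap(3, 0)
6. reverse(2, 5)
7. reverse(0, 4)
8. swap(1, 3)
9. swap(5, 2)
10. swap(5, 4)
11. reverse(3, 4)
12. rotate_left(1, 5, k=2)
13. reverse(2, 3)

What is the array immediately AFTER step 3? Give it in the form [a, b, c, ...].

After 1 (reverse(1, 3)): [2, 3, 0, 1, 5, 4]
After 2 (reverse(1, 3)): [2, 1, 0, 3, 5, 4]
After 3 (reverse(4, 5)): [2, 1, 0, 3, 4, 5]

Answer: [2, 1, 0, 3, 4, 5]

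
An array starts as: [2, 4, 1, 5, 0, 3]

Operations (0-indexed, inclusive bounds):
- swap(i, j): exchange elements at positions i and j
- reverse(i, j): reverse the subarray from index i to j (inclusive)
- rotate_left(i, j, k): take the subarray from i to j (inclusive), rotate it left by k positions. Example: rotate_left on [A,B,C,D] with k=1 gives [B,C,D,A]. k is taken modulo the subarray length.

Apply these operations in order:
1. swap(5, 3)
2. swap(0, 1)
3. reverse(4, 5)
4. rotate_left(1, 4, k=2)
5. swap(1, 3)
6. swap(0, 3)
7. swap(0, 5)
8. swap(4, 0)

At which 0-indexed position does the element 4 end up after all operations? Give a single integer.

Answer: 3

Derivation:
After 1 (swap(5, 3)): [2, 4, 1, 3, 0, 5]
After 2 (swap(0, 1)): [4, 2, 1, 3, 0, 5]
After 3 (reverse(4, 5)): [4, 2, 1, 3, 5, 0]
After 4 (rotate_left(1, 4, k=2)): [4, 3, 5, 2, 1, 0]
After 5 (swap(1, 3)): [4, 2, 5, 3, 1, 0]
After 6 (swap(0, 3)): [3, 2, 5, 4, 1, 0]
After 7 (swap(0, 5)): [0, 2, 5, 4, 1, 3]
After 8 (swap(4, 0)): [1, 2, 5, 4, 0, 3]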